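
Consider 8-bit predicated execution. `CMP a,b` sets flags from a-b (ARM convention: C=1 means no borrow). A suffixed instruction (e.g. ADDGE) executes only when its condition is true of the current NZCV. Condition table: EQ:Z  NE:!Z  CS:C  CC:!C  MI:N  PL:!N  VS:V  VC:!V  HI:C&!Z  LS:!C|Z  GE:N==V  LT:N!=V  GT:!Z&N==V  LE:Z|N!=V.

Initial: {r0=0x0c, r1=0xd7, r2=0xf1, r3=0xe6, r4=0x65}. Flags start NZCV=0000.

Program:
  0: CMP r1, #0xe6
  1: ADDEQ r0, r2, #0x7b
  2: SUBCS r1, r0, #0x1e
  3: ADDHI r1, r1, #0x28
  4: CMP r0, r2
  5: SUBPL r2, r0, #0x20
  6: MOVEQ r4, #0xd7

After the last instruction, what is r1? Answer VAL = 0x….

VAL = 0xd7

0: ✓ CMP  NZCV=1000
1: · ADDEQ
2: · SUBCS
3: · ADDHI
4: ✓ CMP  NZCV=0000
5: ✓ SUBPL  r2←0xec
6: · MOVEQ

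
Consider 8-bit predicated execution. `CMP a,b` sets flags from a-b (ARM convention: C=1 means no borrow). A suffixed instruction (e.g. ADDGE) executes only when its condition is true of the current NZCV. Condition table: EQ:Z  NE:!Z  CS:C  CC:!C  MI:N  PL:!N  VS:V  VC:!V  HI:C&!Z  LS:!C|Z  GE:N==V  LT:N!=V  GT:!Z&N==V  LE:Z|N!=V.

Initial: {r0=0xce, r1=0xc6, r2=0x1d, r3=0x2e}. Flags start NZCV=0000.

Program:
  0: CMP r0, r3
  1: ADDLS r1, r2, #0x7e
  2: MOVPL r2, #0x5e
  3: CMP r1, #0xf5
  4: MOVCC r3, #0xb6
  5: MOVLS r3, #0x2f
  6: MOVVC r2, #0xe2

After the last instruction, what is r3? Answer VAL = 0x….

VAL = 0x2f

0: ✓ CMP  NZCV=1010
1: · ADDLS
2: · MOVPL
3: ✓ CMP  NZCV=1000
4: ✓ MOVCC  r3←0xb6
5: ✓ MOVLS  r3←0x2f
6: ✓ MOVVC  r2←0xe2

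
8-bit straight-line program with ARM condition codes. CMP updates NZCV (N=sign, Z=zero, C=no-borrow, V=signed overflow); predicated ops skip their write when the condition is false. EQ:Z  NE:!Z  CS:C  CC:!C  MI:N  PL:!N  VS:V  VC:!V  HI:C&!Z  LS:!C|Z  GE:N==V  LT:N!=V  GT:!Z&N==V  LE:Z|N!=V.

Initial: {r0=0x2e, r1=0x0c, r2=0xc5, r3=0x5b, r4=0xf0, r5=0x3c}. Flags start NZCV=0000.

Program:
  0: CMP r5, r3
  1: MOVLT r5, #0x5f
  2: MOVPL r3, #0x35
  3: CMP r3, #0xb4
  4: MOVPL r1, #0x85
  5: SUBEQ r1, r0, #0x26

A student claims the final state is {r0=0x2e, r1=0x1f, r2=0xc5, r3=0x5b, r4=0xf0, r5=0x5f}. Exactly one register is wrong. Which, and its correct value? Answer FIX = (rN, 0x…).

0: ✓ CMP  NZCV=1000
1: ✓ MOVLT  r5←0x5f
2: · MOVPL
3: ✓ CMP  NZCV=1001
4: · MOVPL
5: · SUBEQ

FIX = (r1, 0x0c)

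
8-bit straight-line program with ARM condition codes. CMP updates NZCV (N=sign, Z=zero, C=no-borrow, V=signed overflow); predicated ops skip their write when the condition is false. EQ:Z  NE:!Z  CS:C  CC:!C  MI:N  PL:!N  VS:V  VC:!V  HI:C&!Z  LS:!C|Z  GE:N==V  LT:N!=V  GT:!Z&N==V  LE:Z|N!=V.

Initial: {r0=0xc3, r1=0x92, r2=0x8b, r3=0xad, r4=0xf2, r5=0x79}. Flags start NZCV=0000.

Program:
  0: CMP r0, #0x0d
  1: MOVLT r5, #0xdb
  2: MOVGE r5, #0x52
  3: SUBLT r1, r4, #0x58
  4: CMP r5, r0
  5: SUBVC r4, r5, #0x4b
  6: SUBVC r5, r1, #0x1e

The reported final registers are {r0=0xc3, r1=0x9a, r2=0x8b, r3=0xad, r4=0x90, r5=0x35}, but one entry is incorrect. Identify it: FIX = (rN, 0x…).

[0] flags=1010 → (cmp)
[1] flags=1010 LT?T → r5=0xdb
[2] flags=1010 GE?F → skip
[3] flags=1010 LT?T → r1=0x9a
[4] flags=0010 → (cmp)
[5] flags=0010 VC?T → r4=0x90
[6] flags=0010 VC?T → r5=0x7c

FIX = (r5, 0x7c)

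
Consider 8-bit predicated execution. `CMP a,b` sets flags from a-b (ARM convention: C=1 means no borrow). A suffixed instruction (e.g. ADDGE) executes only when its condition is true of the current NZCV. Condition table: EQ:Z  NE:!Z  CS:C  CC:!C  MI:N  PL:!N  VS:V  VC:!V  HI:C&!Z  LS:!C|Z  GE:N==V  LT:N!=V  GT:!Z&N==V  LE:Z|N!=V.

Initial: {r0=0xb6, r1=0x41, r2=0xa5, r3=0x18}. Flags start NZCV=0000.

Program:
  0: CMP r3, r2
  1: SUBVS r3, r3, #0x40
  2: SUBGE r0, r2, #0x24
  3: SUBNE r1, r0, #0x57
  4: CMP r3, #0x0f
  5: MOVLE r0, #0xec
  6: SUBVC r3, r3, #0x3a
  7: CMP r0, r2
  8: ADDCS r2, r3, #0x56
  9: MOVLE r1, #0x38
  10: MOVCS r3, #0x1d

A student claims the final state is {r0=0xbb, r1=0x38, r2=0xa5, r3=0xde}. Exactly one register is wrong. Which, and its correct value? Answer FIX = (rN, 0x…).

0: ✓ CMP  NZCV=0000
1: · SUBVS
2: ✓ SUBGE  r0←0x81
3: ✓ SUBNE  r1←0x2a
4: ✓ CMP  NZCV=0010
5: · MOVLE
6: ✓ SUBVC  r3←0xde
7: ✓ CMP  NZCV=1000
8: · ADDCS
9: ✓ MOVLE  r1←0x38
10: · MOVCS

FIX = (r0, 0x81)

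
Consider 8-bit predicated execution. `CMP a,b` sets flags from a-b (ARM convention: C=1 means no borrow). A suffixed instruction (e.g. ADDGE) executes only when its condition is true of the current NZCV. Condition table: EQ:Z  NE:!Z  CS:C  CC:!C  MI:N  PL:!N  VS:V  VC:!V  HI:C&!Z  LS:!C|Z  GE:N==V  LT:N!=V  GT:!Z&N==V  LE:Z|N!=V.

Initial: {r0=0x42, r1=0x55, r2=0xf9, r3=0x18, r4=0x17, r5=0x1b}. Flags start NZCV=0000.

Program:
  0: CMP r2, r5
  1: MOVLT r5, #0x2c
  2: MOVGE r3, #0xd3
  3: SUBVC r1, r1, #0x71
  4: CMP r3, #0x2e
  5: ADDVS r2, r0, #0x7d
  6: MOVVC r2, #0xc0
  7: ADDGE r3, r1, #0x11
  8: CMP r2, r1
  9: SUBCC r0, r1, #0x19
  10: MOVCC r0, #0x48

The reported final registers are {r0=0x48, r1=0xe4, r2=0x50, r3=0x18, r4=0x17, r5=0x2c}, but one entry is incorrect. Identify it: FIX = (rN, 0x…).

[0] flags=1010 → (cmp)
[1] flags=1010 LT?T → r5=0x2c
[2] flags=1010 GE?F → skip
[3] flags=1010 VC?T → r1=0xe4
[4] flags=1000 → (cmp)
[5] flags=1000 VS?F → skip
[6] flags=1000 VC?T → r2=0xc0
[7] flags=1000 GE?F → skip
[8] flags=1000 → (cmp)
[9] flags=1000 CC?T → r0=0xcb
[10] flags=1000 CC?T → r0=0x48

FIX = (r2, 0xc0)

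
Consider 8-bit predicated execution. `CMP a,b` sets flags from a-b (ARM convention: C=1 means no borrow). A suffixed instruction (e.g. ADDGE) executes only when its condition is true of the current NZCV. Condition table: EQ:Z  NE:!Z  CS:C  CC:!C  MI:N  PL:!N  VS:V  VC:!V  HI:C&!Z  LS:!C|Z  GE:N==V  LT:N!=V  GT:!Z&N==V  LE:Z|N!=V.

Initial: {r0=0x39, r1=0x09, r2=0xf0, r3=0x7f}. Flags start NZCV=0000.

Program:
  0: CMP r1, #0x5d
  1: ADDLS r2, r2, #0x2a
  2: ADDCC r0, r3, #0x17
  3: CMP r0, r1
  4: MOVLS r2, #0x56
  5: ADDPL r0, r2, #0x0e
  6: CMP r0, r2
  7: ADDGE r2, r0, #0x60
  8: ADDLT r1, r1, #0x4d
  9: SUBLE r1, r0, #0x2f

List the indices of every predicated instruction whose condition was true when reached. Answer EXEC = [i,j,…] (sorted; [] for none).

EXEC = [1,2,8,9]

0: ✓ CMP  NZCV=1000
1: ✓ ADDLS  r2←0x1a
2: ✓ ADDCC  r0←0x96
3: ✓ CMP  NZCV=1010
4: · MOVLS
5: · ADDPL
6: ✓ CMP  NZCV=0011
7: · ADDGE
8: ✓ ADDLT  r1←0x56
9: ✓ SUBLE  r1←0x67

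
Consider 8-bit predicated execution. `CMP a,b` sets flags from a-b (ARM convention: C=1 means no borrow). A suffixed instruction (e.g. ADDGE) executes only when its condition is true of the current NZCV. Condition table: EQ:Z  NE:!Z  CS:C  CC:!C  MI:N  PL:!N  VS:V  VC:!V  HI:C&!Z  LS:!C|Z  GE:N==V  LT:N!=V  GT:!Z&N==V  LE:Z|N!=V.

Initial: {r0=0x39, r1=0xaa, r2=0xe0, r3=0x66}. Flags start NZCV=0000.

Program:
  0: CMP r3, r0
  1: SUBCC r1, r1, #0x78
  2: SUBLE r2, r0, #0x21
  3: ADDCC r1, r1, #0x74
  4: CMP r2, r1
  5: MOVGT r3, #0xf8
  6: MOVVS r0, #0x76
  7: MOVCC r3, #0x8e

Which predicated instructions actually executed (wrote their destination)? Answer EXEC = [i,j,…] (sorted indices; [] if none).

EXEC = [5]

0: ✓ CMP  NZCV=0010
1: · SUBCC
2: · SUBLE
3: · ADDCC
4: ✓ CMP  NZCV=0010
5: ✓ MOVGT  r3←0xf8
6: · MOVVS
7: · MOVCC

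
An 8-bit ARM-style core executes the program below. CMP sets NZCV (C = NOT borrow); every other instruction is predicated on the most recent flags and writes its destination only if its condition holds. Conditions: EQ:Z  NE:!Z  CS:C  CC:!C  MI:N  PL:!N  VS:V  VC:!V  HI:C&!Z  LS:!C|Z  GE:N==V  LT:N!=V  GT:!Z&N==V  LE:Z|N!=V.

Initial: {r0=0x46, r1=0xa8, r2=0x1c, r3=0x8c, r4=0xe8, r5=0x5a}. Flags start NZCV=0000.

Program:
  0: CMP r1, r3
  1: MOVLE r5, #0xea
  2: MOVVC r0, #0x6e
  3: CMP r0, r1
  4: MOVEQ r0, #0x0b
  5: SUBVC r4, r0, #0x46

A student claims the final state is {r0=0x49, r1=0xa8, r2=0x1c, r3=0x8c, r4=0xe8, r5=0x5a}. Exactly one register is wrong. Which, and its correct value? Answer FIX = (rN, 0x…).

FIX = (r0, 0x6e)

[0] flags=0010 → (cmp)
[1] flags=0010 LE?F → skip
[2] flags=0010 VC?T → r0=0x6e
[3] flags=1001 → (cmp)
[4] flags=1001 EQ?F → skip
[5] flags=1001 VC?F → skip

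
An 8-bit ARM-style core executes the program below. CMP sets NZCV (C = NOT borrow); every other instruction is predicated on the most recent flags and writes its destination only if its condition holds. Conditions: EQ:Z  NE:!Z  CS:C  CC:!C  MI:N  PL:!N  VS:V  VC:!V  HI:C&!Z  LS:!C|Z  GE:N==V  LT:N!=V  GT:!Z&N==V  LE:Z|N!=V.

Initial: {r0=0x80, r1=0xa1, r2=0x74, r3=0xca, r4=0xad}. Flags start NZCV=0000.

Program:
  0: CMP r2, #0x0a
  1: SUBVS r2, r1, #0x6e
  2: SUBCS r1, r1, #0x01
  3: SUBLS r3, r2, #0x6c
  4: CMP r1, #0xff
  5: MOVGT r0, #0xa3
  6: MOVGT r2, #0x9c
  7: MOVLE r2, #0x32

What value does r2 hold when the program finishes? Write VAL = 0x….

[0] flags=0010 → (cmp)
[1] flags=0010 VS?F → skip
[2] flags=0010 CS?T → r1=0xa0
[3] flags=0010 LS?F → skip
[4] flags=1000 → (cmp)
[5] flags=1000 GT?F → skip
[6] flags=1000 GT?F → skip
[7] flags=1000 LE?T → r2=0x32

VAL = 0x32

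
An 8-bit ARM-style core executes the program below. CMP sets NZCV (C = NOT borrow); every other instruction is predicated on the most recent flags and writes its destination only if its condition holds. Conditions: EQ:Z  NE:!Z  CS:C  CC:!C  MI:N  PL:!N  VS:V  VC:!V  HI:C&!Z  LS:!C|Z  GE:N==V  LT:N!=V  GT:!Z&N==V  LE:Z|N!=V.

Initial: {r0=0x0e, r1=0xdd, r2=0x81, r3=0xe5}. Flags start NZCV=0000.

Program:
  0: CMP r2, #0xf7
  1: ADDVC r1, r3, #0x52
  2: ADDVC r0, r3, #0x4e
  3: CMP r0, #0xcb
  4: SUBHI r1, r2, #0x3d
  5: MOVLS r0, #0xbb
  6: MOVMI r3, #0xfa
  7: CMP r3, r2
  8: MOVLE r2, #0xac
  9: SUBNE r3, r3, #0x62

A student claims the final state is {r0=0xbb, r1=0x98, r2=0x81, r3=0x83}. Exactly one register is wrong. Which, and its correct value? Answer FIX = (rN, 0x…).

FIX = (r1, 0x37)

0: ✓ CMP  NZCV=1000
1: ✓ ADDVC  r1←0x37
2: ✓ ADDVC  r0←0x33
3: ✓ CMP  NZCV=0000
4: · SUBHI
5: ✓ MOVLS  r0←0xbb
6: · MOVMI
7: ✓ CMP  NZCV=0010
8: · MOVLE
9: ✓ SUBNE  r3←0x83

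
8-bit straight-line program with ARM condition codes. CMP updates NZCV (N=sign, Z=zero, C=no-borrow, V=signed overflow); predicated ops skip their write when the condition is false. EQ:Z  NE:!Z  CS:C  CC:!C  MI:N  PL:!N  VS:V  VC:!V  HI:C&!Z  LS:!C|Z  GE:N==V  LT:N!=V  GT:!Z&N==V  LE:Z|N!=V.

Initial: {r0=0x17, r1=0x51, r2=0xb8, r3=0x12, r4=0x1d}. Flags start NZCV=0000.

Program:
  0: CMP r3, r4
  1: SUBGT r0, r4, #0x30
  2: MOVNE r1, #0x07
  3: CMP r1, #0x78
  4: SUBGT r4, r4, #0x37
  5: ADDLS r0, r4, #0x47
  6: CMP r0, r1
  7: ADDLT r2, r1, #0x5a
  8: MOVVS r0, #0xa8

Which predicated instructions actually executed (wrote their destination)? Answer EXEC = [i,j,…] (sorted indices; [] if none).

EXEC = [2,5]

[0] flags=1000 → (cmp)
[1] flags=1000 GT?F → skip
[2] flags=1000 NE?T → r1=0x07
[3] flags=1000 → (cmp)
[4] flags=1000 GT?F → skip
[5] flags=1000 LS?T → r0=0x64
[6] flags=0010 → (cmp)
[7] flags=0010 LT?F → skip
[8] flags=0010 VS?F → skip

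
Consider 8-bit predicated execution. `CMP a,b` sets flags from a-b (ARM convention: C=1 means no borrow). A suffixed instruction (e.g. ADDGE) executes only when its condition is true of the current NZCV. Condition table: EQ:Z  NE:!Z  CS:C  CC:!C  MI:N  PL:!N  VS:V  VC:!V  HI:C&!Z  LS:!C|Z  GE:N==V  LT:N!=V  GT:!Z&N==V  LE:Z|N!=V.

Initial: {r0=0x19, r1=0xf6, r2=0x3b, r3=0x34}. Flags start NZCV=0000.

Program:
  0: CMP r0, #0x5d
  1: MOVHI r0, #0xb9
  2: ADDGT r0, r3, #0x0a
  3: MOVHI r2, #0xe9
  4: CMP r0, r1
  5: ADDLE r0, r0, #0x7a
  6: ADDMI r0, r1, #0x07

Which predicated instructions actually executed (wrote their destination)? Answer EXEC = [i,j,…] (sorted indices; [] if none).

EXEC = []

[0] flags=1000 → (cmp)
[1] flags=1000 HI?F → skip
[2] flags=1000 GT?F → skip
[3] flags=1000 HI?F → skip
[4] flags=0000 → (cmp)
[5] flags=0000 LE?F → skip
[6] flags=0000 MI?F → skip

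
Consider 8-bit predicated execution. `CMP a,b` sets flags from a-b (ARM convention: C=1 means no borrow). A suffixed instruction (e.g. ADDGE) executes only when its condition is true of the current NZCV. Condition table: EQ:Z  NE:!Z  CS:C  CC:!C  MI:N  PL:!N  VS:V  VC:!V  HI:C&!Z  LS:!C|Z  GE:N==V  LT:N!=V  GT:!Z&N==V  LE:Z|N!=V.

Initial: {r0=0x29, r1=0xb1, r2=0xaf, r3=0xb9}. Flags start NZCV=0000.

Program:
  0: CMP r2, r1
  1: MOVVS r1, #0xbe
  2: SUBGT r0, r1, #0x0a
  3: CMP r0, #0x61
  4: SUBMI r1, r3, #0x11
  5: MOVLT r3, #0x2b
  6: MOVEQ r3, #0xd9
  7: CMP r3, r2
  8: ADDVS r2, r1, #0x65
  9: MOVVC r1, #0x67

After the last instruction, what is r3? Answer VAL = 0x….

VAL = 0x2b

0: ✓ CMP  NZCV=1000
1: · MOVVS
2: · SUBGT
3: ✓ CMP  NZCV=1000
4: ✓ SUBMI  r1←0xa8
5: ✓ MOVLT  r3←0x2b
6: · MOVEQ
7: ✓ CMP  NZCV=0000
8: · ADDVS
9: ✓ MOVVC  r1←0x67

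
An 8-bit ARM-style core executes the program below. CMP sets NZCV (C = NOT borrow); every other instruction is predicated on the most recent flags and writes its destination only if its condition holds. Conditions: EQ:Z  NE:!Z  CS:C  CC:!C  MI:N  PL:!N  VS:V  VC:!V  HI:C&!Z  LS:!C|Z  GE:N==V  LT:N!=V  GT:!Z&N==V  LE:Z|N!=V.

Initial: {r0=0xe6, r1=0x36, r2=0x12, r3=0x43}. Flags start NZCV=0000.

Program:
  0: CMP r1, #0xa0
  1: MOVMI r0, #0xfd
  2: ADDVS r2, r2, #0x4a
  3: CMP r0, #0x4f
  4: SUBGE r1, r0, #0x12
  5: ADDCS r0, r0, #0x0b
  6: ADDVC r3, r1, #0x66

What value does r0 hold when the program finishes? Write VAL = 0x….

0: ✓ CMP  NZCV=1001
1: ✓ MOVMI  r0←0xfd
2: ✓ ADDVS  r2←0x5c
3: ✓ CMP  NZCV=1010
4: · SUBGE
5: ✓ ADDCS  r0←0x08
6: ✓ ADDVC  r3←0x9c

VAL = 0x08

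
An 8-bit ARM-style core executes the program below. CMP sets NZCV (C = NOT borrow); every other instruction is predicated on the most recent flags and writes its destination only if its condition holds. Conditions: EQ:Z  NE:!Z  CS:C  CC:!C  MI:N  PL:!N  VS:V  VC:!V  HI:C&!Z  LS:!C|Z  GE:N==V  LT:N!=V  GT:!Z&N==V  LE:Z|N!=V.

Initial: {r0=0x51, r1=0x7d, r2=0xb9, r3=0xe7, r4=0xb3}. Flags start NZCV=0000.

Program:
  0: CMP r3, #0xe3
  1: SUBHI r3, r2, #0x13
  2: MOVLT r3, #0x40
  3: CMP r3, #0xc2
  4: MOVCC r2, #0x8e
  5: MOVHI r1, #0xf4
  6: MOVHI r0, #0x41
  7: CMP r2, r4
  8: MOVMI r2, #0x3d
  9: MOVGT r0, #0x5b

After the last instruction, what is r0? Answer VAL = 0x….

VAL = 0x51

[0] flags=0010 → (cmp)
[1] flags=0010 HI?T → r3=0xa6
[2] flags=0010 LT?F → skip
[3] flags=1000 → (cmp)
[4] flags=1000 CC?T → r2=0x8e
[5] flags=1000 HI?F → skip
[6] flags=1000 HI?F → skip
[7] flags=1000 → (cmp)
[8] flags=1000 MI?T → r2=0x3d
[9] flags=1000 GT?F → skip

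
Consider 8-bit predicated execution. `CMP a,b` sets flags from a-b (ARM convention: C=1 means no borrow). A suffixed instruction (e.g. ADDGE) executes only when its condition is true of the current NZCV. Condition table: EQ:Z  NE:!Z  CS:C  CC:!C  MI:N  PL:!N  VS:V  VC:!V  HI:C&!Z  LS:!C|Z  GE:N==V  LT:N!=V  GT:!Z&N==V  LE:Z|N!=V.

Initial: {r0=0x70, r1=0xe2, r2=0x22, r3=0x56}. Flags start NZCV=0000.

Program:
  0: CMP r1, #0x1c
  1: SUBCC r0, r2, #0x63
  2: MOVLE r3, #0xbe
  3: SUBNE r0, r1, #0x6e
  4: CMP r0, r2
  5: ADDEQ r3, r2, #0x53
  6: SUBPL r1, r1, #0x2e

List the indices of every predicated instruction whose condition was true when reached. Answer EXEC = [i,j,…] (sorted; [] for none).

[0] flags=1010 → (cmp)
[1] flags=1010 CC?F → skip
[2] flags=1010 LE?T → r3=0xbe
[3] flags=1010 NE?T → r0=0x74
[4] flags=0010 → (cmp)
[5] flags=0010 EQ?F → skip
[6] flags=0010 PL?T → r1=0xb4

EXEC = [2,3,6]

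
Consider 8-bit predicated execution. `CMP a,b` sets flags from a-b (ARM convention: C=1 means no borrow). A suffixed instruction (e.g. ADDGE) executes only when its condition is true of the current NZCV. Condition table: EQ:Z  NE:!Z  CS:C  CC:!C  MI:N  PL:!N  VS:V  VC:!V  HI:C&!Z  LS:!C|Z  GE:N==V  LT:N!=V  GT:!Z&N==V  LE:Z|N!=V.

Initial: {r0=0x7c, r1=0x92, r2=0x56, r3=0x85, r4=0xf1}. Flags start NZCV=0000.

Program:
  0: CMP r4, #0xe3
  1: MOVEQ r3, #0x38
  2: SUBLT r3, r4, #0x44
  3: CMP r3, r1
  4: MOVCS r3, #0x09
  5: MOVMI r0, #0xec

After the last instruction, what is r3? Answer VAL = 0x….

VAL = 0x85

[0] flags=0010 → (cmp)
[1] flags=0010 EQ?F → skip
[2] flags=0010 LT?F → skip
[3] flags=1000 → (cmp)
[4] flags=1000 CS?F → skip
[5] flags=1000 MI?T → r0=0xec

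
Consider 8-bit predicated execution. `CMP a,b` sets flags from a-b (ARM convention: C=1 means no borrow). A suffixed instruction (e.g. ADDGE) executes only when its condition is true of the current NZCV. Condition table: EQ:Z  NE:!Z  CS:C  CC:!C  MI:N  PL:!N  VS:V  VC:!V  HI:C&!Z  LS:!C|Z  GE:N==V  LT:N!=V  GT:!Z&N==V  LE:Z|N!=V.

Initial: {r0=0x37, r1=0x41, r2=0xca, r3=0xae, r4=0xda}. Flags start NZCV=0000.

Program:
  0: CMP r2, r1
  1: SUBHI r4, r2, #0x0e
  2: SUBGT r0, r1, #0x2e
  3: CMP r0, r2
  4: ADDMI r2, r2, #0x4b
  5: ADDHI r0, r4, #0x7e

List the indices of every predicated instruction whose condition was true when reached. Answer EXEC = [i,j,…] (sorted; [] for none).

EXEC = [1]

[0] flags=1010 → (cmp)
[1] flags=1010 HI?T → r4=0xbc
[2] flags=1010 GT?F → skip
[3] flags=0000 → (cmp)
[4] flags=0000 MI?F → skip
[5] flags=0000 HI?F → skip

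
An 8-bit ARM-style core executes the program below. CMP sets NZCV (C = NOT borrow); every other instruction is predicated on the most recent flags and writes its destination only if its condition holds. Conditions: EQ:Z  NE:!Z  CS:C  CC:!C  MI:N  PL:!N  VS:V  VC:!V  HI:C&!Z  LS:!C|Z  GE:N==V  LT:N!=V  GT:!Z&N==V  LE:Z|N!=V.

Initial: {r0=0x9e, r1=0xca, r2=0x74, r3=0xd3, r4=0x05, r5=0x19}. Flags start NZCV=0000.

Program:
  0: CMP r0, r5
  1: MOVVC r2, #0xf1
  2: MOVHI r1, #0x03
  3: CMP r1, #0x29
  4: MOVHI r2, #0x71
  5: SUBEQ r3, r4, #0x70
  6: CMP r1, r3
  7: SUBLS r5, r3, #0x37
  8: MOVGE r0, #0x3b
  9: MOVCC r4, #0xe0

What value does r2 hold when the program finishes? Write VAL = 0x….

0: ✓ CMP  NZCV=1010
1: ✓ MOVVC  r2←0xf1
2: ✓ MOVHI  r1←0x03
3: ✓ CMP  NZCV=1000
4: · MOVHI
5: · SUBEQ
6: ✓ CMP  NZCV=0000
7: ✓ SUBLS  r5←0x9c
8: ✓ MOVGE  r0←0x3b
9: ✓ MOVCC  r4←0xe0

VAL = 0xf1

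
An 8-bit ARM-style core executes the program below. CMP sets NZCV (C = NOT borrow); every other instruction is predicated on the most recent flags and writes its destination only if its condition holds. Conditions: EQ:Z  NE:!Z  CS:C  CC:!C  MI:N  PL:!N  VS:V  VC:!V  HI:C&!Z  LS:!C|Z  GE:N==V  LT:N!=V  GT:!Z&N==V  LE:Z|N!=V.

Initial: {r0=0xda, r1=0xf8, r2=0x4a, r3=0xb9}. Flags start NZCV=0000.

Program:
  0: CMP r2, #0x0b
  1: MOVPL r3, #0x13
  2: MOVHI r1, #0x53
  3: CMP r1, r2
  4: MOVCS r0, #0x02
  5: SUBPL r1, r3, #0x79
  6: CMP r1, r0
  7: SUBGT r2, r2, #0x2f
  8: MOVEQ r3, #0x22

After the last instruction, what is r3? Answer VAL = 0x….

0: ✓ CMP  NZCV=0010
1: ✓ MOVPL  r3←0x13
2: ✓ MOVHI  r1←0x53
3: ✓ CMP  NZCV=0010
4: ✓ MOVCS  r0←0x02
5: ✓ SUBPL  r1←0x9a
6: ✓ CMP  NZCV=1010
7: · SUBGT
8: · MOVEQ

VAL = 0x13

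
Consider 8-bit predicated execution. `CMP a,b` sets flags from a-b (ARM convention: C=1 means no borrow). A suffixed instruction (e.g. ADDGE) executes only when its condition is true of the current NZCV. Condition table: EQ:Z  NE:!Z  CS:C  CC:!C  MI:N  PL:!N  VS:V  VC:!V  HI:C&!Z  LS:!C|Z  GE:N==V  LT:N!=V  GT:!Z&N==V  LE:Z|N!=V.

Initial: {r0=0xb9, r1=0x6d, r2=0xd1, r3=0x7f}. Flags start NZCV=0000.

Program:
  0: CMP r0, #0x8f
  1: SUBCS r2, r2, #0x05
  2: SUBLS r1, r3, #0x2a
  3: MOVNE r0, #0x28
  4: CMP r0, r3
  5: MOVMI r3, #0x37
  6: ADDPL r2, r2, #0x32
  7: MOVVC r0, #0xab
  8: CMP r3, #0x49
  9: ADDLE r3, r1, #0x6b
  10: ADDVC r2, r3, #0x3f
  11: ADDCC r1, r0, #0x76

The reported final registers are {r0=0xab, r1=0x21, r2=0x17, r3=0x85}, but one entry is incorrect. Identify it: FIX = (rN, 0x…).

0: ✓ CMP  NZCV=0010
1: ✓ SUBCS  r2←0xcc
2: · SUBLS
3: ✓ MOVNE  r0←0x28
4: ✓ CMP  NZCV=1000
5: ✓ MOVMI  r3←0x37
6: · ADDPL
7: ✓ MOVVC  r0←0xab
8: ✓ CMP  NZCV=1000
9: ✓ ADDLE  r3←0xd8
10: ✓ ADDVC  r2←0x17
11: ✓ ADDCC  r1←0x21

FIX = (r3, 0xd8)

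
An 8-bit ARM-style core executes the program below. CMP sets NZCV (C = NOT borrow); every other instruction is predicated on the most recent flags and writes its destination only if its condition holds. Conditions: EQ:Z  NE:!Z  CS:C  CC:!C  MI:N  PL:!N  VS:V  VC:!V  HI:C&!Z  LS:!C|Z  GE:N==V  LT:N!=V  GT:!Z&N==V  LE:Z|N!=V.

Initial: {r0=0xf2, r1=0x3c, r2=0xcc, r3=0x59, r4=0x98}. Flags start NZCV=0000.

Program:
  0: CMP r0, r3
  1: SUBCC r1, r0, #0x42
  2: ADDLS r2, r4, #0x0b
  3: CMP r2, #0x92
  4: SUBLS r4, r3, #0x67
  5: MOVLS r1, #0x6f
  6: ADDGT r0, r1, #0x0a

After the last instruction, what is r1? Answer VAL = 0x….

[0] flags=1010 → (cmp)
[1] flags=1010 CC?F → skip
[2] flags=1010 LS?F → skip
[3] flags=0010 → (cmp)
[4] flags=0010 LS?F → skip
[5] flags=0010 LS?F → skip
[6] flags=0010 GT?T → r0=0x46

VAL = 0x3c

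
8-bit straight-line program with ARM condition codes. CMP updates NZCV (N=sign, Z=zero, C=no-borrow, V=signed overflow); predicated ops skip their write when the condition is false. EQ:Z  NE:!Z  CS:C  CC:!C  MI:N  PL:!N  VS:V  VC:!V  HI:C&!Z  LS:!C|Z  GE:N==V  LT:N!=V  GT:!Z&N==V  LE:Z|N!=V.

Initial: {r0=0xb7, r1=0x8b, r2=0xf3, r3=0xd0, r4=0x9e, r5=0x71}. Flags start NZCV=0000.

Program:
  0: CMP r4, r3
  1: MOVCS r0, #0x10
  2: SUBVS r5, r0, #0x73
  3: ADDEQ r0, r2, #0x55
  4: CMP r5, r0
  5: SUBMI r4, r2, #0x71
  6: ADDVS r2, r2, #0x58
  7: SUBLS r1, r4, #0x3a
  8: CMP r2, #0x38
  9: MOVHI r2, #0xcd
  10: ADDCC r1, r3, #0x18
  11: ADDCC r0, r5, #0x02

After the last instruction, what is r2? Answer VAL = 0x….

VAL = 0xcd

[0] flags=1000 → (cmp)
[1] flags=1000 CS?F → skip
[2] flags=1000 VS?F → skip
[3] flags=1000 EQ?F → skip
[4] flags=1001 → (cmp)
[5] flags=1001 MI?T → r4=0x82
[6] flags=1001 VS?T → r2=0x4b
[7] flags=1001 LS?T → r1=0x48
[8] flags=0010 → (cmp)
[9] flags=0010 HI?T → r2=0xcd
[10] flags=0010 CC?F → skip
[11] flags=0010 CC?F → skip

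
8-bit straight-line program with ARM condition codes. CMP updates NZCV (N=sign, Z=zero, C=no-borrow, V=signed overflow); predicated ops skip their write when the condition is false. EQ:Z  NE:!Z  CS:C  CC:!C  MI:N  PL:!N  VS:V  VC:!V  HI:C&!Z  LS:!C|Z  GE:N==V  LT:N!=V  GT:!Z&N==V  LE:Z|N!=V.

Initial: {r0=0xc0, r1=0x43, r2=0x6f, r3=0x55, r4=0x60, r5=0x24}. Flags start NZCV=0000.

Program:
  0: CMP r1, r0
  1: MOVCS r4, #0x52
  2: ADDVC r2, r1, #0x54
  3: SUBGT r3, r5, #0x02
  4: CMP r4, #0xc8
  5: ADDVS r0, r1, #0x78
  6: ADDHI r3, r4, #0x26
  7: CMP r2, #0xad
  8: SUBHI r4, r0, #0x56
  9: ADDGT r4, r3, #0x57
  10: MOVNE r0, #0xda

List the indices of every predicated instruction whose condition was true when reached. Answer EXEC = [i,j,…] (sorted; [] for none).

[0] flags=1001 → (cmp)
[1] flags=1001 CS?F → skip
[2] flags=1001 VC?F → skip
[3] flags=1001 GT?T → r3=0x22
[4] flags=1001 → (cmp)
[5] flags=1001 VS?T → r0=0xbb
[6] flags=1001 HI?F → skip
[7] flags=1001 → (cmp)
[8] flags=1001 HI?F → skip
[9] flags=1001 GT?T → r4=0x79
[10] flags=1001 NE?T → r0=0xda

EXEC = [3,5,9,10]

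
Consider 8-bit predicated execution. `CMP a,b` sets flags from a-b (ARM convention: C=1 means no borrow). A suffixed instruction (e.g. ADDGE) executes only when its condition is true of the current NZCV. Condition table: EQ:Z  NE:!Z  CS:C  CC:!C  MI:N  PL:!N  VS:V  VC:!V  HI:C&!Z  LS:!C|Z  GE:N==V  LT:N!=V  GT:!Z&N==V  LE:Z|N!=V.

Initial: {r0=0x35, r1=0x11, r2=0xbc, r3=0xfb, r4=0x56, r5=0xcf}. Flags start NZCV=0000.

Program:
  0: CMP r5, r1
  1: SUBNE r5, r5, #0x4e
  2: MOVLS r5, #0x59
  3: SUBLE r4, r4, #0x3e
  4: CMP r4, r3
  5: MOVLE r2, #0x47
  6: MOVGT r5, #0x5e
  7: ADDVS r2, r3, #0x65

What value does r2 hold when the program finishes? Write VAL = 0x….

VAL = 0xbc

[0] flags=1010 → (cmp)
[1] flags=1010 NE?T → r5=0x81
[2] flags=1010 LS?F → skip
[3] flags=1010 LE?T → r4=0x18
[4] flags=0000 → (cmp)
[5] flags=0000 LE?F → skip
[6] flags=0000 GT?T → r5=0x5e
[7] flags=0000 VS?F → skip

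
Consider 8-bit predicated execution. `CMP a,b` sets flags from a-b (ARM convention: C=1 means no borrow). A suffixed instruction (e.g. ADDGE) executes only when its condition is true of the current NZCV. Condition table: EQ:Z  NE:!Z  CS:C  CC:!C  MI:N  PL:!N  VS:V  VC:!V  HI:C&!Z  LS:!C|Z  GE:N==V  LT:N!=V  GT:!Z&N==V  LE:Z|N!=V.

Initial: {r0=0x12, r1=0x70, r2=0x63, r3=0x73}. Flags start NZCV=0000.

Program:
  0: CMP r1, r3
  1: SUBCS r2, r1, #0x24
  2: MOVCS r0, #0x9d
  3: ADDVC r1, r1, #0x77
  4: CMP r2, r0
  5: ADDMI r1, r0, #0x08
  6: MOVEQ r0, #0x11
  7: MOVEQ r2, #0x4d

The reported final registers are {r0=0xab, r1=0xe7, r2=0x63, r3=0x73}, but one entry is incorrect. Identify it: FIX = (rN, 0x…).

[0] flags=1000 → (cmp)
[1] flags=1000 CS?F → skip
[2] flags=1000 CS?F → skip
[3] flags=1000 VC?T → r1=0xe7
[4] flags=0010 → (cmp)
[5] flags=0010 MI?F → skip
[6] flags=0010 EQ?F → skip
[7] flags=0010 EQ?F → skip

FIX = (r0, 0x12)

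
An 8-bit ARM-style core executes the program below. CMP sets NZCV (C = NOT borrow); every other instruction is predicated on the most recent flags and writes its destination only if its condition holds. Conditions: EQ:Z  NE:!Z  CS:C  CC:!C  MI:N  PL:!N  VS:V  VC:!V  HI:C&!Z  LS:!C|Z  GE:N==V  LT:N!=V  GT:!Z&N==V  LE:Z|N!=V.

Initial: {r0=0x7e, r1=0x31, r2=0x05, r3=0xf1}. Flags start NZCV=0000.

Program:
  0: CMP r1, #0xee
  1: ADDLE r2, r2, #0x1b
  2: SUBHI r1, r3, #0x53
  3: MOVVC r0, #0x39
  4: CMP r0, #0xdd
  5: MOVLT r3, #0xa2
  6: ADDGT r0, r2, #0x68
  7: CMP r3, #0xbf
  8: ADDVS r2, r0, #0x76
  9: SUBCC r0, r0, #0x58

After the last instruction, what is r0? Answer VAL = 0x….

0: ✓ CMP  NZCV=0000
1: · ADDLE
2: · SUBHI
3: ✓ MOVVC  r0←0x39
4: ✓ CMP  NZCV=0000
5: · MOVLT
6: ✓ ADDGT  r0←0x6d
7: ✓ CMP  NZCV=0010
8: · ADDVS
9: · SUBCC

VAL = 0x6d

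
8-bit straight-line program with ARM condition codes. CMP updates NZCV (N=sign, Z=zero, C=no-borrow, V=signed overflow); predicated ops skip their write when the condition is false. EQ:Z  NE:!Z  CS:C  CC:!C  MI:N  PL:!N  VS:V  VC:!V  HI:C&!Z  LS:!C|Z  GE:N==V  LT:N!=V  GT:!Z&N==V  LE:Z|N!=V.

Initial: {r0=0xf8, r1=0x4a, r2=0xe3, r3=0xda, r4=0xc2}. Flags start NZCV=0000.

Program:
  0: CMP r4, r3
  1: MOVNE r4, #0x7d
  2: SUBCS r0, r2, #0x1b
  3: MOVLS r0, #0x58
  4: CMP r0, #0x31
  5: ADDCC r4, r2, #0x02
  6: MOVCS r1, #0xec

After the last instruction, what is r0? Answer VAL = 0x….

VAL = 0x58

0: ✓ CMP  NZCV=1000
1: ✓ MOVNE  r4←0x7d
2: · SUBCS
3: ✓ MOVLS  r0←0x58
4: ✓ CMP  NZCV=0010
5: · ADDCC
6: ✓ MOVCS  r1←0xec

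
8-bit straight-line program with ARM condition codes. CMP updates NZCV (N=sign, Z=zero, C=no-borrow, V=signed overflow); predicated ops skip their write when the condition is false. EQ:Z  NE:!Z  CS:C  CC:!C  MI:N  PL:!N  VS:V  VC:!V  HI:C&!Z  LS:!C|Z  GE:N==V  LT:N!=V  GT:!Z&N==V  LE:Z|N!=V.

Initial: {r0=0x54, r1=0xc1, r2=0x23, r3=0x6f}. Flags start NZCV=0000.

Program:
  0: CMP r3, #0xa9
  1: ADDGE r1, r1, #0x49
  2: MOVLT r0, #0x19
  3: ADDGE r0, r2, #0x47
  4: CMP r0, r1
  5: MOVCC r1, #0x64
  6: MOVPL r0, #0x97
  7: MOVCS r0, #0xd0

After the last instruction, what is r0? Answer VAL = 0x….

[0] flags=1001 → (cmp)
[1] flags=1001 GE?T → r1=0x0a
[2] flags=1001 LT?F → skip
[3] flags=1001 GE?T → r0=0x6a
[4] flags=0010 → (cmp)
[5] flags=0010 CC?F → skip
[6] flags=0010 PL?T → r0=0x97
[7] flags=0010 CS?T → r0=0xd0

VAL = 0xd0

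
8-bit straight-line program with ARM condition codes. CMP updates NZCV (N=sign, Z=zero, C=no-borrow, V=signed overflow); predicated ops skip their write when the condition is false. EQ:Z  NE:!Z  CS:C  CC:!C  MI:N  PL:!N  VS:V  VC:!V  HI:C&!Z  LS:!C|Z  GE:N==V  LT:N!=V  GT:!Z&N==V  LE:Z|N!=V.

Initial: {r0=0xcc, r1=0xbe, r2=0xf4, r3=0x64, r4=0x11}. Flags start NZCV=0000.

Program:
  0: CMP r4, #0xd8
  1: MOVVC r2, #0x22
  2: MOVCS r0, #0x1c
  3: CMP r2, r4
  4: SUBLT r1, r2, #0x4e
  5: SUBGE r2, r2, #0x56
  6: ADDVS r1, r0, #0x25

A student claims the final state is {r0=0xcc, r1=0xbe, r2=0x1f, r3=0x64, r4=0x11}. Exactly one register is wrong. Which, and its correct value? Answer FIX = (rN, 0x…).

[0] flags=0000 → (cmp)
[1] flags=0000 VC?T → r2=0x22
[2] flags=0000 CS?F → skip
[3] flags=0010 → (cmp)
[4] flags=0010 LT?F → skip
[5] flags=0010 GE?T → r2=0xcc
[6] flags=0010 VS?F → skip

FIX = (r2, 0xcc)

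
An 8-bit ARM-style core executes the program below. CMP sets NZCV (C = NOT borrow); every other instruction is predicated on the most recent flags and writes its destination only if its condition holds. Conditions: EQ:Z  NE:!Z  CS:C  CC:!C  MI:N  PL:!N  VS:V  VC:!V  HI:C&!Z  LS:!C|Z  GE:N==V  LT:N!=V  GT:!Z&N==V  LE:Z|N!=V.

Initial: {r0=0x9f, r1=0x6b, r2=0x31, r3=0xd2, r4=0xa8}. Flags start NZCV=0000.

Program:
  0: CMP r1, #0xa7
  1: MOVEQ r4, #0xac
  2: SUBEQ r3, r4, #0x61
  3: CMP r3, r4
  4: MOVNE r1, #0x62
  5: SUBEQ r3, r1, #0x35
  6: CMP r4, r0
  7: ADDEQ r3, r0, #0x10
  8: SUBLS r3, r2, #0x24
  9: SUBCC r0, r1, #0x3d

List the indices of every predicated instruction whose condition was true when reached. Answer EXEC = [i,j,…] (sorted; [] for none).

[0] flags=1001 → (cmp)
[1] flags=1001 EQ?F → skip
[2] flags=1001 EQ?F → skip
[3] flags=0010 → (cmp)
[4] flags=0010 NE?T → r1=0x62
[5] flags=0010 EQ?F → skip
[6] flags=0010 → (cmp)
[7] flags=0010 EQ?F → skip
[8] flags=0010 LS?F → skip
[9] flags=0010 CC?F → skip

EXEC = [4]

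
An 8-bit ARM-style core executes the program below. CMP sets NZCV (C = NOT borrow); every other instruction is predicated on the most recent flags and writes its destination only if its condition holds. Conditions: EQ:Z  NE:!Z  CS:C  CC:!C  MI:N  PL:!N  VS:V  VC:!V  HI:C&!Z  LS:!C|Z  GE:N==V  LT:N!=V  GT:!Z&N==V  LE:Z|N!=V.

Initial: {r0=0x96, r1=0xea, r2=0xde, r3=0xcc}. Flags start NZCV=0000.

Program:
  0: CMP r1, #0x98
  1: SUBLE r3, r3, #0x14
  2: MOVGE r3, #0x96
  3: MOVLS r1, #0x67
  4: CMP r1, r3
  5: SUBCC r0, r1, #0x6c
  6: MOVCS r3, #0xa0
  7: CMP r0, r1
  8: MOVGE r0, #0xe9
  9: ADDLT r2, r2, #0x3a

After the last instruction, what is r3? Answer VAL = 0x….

0: ✓ CMP  NZCV=0010
1: · SUBLE
2: ✓ MOVGE  r3←0x96
3: · MOVLS
4: ✓ CMP  NZCV=0010
5: · SUBCC
6: ✓ MOVCS  r3←0xa0
7: ✓ CMP  NZCV=1000
8: · MOVGE
9: ✓ ADDLT  r2←0x18

VAL = 0xa0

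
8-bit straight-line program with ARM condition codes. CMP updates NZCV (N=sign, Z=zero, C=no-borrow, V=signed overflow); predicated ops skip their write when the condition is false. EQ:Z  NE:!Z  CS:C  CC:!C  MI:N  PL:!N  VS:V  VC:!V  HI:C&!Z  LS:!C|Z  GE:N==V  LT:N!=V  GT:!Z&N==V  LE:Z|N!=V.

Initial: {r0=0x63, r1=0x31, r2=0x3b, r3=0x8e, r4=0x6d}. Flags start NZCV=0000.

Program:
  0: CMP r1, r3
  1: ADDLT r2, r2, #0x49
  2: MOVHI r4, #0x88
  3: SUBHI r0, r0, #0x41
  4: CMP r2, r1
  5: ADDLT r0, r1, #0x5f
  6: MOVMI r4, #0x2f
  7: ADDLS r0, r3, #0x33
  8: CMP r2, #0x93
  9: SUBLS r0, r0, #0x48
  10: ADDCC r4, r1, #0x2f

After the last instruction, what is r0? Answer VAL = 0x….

[0] flags=1001 → (cmp)
[1] flags=1001 LT?F → skip
[2] flags=1001 HI?F → skip
[3] flags=1001 HI?F → skip
[4] flags=0010 → (cmp)
[5] flags=0010 LT?F → skip
[6] flags=0010 MI?F → skip
[7] flags=0010 LS?F → skip
[8] flags=1001 → (cmp)
[9] flags=1001 LS?T → r0=0x1b
[10] flags=1001 CC?T → r4=0x60

VAL = 0x1b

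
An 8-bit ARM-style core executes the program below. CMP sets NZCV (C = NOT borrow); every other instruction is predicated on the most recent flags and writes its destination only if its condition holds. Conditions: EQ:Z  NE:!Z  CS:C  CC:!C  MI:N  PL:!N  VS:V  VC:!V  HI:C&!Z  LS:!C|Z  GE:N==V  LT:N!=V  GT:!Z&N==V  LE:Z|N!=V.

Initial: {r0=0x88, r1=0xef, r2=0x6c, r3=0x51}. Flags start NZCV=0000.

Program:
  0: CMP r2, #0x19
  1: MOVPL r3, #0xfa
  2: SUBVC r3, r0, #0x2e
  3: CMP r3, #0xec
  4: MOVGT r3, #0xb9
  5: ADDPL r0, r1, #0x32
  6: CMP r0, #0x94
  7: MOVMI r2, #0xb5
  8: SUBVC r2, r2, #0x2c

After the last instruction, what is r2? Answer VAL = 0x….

0: ✓ CMP  NZCV=0010
1: ✓ MOVPL  r3←0xfa
2: ✓ SUBVC  r3←0x5a
3: ✓ CMP  NZCV=0000
4: ✓ MOVGT  r3←0xb9
5: ✓ ADDPL  r0←0x21
6: ✓ CMP  NZCV=1001
7: ✓ MOVMI  r2←0xb5
8: · SUBVC

VAL = 0xb5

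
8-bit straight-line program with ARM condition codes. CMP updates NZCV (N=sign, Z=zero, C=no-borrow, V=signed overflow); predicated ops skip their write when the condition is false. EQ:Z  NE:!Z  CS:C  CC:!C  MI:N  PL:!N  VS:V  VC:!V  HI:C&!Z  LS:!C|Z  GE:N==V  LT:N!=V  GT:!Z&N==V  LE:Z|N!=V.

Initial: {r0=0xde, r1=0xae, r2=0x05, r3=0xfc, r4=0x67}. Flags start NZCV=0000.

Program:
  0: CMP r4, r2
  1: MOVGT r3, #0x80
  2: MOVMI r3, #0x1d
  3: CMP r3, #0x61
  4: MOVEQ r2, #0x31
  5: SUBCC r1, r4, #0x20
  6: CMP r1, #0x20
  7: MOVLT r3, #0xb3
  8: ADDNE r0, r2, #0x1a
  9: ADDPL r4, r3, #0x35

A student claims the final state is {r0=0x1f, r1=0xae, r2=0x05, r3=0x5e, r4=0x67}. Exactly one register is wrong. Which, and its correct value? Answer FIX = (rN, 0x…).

0: ✓ CMP  NZCV=0010
1: ✓ MOVGT  r3←0x80
2: · MOVMI
3: ✓ CMP  NZCV=0011
4: · MOVEQ
5: · SUBCC
6: ✓ CMP  NZCV=1010
7: ✓ MOVLT  r3←0xb3
8: ✓ ADDNE  r0←0x1f
9: · ADDPL

FIX = (r3, 0xb3)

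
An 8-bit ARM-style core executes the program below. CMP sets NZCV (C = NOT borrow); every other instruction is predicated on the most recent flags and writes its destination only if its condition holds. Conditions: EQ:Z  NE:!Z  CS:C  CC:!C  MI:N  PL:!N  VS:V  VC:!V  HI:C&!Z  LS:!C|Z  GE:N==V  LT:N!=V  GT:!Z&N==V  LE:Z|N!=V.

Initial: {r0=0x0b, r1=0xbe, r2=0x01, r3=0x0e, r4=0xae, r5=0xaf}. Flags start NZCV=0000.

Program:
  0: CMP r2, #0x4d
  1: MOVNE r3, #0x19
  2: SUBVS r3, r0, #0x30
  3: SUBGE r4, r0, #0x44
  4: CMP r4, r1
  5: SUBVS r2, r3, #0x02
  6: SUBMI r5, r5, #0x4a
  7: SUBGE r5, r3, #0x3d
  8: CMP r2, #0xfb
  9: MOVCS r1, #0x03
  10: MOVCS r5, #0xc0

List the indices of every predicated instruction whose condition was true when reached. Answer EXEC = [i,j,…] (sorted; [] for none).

EXEC = [1,6]

0: ✓ CMP  NZCV=1000
1: ✓ MOVNE  r3←0x19
2: · SUBVS
3: · SUBGE
4: ✓ CMP  NZCV=1000
5: · SUBVS
6: ✓ SUBMI  r5←0x65
7: · SUBGE
8: ✓ CMP  NZCV=0000
9: · MOVCS
10: · MOVCS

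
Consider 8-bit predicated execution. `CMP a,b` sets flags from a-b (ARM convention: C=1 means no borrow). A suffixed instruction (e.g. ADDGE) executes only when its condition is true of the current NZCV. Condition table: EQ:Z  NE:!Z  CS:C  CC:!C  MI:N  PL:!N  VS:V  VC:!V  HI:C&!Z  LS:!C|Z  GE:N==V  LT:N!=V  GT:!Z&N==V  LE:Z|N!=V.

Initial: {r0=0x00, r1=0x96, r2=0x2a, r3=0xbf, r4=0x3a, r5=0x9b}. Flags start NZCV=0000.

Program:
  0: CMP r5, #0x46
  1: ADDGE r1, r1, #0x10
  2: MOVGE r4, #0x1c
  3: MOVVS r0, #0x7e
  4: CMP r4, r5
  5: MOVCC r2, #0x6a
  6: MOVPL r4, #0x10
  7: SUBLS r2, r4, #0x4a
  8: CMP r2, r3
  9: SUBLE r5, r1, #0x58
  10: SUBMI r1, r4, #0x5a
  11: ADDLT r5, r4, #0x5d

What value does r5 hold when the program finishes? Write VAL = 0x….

0: ✓ CMP  NZCV=0011
1: · ADDGE
2: · MOVGE
3: ✓ MOVVS  r0←0x7e
4: ✓ CMP  NZCV=1001
5: ✓ MOVCC  r2←0x6a
6: · MOVPL
7: ✓ SUBLS  r2←0xf0
8: ✓ CMP  NZCV=0010
9: · SUBLE
10: · SUBMI
11: · ADDLT

VAL = 0x9b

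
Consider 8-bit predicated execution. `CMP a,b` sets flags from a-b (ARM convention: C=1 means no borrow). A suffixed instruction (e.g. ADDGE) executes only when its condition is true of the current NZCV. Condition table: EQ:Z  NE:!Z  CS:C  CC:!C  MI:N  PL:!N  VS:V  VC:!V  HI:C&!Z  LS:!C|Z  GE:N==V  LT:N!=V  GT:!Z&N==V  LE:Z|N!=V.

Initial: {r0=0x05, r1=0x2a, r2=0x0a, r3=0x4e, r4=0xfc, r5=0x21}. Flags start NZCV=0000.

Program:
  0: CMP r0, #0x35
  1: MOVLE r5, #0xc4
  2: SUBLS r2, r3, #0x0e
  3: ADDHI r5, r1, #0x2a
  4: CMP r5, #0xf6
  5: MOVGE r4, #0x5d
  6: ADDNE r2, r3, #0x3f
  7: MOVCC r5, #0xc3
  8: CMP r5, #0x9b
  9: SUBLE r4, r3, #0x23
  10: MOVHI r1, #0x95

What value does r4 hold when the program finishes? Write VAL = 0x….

[0] flags=1000 → (cmp)
[1] flags=1000 LE?T → r5=0xc4
[2] flags=1000 LS?T → r2=0x40
[3] flags=1000 HI?F → skip
[4] flags=1000 → (cmp)
[5] flags=1000 GE?F → skip
[6] flags=1000 NE?T → r2=0x8d
[7] flags=1000 CC?T → r5=0xc3
[8] flags=0010 → (cmp)
[9] flags=0010 LE?F → skip
[10] flags=0010 HI?T → r1=0x95

VAL = 0xfc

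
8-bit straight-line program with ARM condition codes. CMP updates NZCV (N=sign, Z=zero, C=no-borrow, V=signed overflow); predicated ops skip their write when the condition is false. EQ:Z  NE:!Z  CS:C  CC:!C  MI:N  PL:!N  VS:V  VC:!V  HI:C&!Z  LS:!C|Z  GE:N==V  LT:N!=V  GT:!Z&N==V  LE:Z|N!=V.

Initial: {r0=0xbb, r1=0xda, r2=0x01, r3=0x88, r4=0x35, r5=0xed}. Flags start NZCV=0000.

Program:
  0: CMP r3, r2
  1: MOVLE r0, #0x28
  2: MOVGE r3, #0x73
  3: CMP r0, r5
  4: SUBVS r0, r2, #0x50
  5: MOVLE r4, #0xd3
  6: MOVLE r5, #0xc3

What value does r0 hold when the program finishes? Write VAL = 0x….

VAL = 0x28

0: ✓ CMP  NZCV=1010
1: ✓ MOVLE  r0←0x28
2: · MOVGE
3: ✓ CMP  NZCV=0000
4: · SUBVS
5: · MOVLE
6: · MOVLE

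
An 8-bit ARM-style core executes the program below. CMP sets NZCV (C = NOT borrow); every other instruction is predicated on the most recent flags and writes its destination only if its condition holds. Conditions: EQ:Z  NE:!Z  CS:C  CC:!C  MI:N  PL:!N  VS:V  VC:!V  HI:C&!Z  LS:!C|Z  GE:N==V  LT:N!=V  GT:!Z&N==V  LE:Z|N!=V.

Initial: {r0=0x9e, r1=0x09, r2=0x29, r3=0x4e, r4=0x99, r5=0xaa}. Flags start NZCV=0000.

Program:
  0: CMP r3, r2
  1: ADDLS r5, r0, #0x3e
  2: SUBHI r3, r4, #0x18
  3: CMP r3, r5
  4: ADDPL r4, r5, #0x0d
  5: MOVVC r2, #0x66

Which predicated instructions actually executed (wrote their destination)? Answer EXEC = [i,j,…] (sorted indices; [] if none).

EXEC = [2,5]

0: ✓ CMP  NZCV=0010
1: · ADDLS
2: ✓ SUBHI  r3←0x81
3: ✓ CMP  NZCV=1000
4: · ADDPL
5: ✓ MOVVC  r2←0x66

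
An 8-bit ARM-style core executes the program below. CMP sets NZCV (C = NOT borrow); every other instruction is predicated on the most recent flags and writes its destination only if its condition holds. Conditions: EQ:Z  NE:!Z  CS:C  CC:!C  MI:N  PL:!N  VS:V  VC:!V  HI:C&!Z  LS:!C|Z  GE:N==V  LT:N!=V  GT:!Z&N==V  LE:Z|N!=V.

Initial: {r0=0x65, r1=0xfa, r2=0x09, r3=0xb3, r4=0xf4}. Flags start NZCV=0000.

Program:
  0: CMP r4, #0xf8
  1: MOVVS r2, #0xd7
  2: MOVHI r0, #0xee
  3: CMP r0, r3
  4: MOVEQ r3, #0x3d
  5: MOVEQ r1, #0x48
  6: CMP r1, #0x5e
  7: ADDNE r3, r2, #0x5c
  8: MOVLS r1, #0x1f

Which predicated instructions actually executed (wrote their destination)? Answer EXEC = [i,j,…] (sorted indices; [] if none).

0: ✓ CMP  NZCV=1000
1: · MOVVS
2: · MOVHI
3: ✓ CMP  NZCV=1001
4: · MOVEQ
5: · MOVEQ
6: ✓ CMP  NZCV=1010
7: ✓ ADDNE  r3←0x65
8: · MOVLS

EXEC = [7]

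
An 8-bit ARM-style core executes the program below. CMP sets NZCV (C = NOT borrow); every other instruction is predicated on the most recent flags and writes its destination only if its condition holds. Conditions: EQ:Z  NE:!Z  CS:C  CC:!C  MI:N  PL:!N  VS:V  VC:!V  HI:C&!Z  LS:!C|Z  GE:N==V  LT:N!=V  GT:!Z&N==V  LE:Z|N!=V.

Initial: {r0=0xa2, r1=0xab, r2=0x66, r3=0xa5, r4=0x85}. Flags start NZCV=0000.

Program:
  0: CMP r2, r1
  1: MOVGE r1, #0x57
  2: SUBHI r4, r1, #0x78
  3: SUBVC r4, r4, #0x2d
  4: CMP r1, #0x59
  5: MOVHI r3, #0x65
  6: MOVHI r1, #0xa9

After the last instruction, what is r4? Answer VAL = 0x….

[0] flags=1001 → (cmp)
[1] flags=1001 GE?T → r1=0x57
[2] flags=1001 HI?F → skip
[3] flags=1001 VC?F → skip
[4] flags=1000 → (cmp)
[5] flags=1000 HI?F → skip
[6] flags=1000 HI?F → skip

VAL = 0x85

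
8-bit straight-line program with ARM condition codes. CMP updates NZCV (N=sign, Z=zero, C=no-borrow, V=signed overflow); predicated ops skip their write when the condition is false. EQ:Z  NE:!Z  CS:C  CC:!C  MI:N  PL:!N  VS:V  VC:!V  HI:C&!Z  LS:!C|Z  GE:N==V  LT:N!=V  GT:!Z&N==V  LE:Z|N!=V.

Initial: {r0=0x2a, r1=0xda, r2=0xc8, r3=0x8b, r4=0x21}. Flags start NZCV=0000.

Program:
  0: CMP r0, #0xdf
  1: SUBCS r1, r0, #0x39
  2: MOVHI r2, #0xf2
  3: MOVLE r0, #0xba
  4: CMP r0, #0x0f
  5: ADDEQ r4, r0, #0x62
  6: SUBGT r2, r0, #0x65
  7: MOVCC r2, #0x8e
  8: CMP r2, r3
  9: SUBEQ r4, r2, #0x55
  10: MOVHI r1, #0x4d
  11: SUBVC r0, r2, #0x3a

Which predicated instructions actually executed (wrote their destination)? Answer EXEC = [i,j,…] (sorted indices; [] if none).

[0] flags=0000 → (cmp)
[1] flags=0000 CS?F → skip
[2] flags=0000 HI?F → skip
[3] flags=0000 LE?F → skip
[4] flags=0010 → (cmp)
[5] flags=0010 EQ?F → skip
[6] flags=0010 GT?T → r2=0xc5
[7] flags=0010 CC?F → skip
[8] flags=0010 → (cmp)
[9] flags=0010 EQ?F → skip
[10] flags=0010 HI?T → r1=0x4d
[11] flags=0010 VC?T → r0=0x8b

EXEC = [6,10,11]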